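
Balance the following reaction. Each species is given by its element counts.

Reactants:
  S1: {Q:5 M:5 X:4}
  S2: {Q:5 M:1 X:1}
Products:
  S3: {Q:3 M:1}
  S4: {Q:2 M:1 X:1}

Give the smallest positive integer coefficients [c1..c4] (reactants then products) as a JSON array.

Coefficients: [1, 2, 1, 6]

Q: 1·5+2·5 = 15 | 1·3+6·2 = 15
M: 1·5+2·1 = 7 | 1·1+6·1 = 7
X: 1·4+2·1 = 6 | 1·0+6·1 = 6
gcd(1,2,1,6) = 1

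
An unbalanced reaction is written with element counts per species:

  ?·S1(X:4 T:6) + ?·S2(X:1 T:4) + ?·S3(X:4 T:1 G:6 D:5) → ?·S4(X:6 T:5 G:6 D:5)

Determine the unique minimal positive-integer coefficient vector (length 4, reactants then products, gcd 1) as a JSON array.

X: 2·4+2·1+5·4 = 30 | 5·6 = 30
T: 2·6+2·4+5·1 = 25 | 5·5 = 25
G: 2·0+2·0+5·6 = 30 | 5·6 = 30
D: 2·0+2·0+5·5 = 25 | 5·5 = 25
gcd(2,2,5,5) = 1

Coefficients: [2, 2, 5, 5]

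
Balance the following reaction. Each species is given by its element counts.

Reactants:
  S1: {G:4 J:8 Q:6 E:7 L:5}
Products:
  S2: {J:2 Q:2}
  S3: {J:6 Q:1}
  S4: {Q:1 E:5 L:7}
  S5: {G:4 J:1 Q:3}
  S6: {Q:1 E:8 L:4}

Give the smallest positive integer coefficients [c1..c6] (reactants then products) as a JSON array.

Coefficients: [6, 3, 6, 2, 6, 4]

G: 6·4 = 24 | 3·0+6·0+2·0+6·4+4·0 = 24
J: 6·8 = 48 | 3·2+6·6+2·0+6·1+4·0 = 48
Q: 6·6 = 36 | 3·2+6·1+2·1+6·3+4·1 = 36
E: 6·7 = 42 | 3·0+6·0+2·5+6·0+4·8 = 42
L: 6·5 = 30 | 3·0+6·0+2·7+6·0+4·4 = 30
gcd(6,3,6,2,6,4) = 1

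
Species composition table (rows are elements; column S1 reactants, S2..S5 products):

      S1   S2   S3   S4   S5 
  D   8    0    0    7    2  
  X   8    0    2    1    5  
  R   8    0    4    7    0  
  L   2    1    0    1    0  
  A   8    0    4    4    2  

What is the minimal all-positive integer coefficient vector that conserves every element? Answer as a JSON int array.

D: 5·8 = 40 | 6·0+3·0+4·7+6·2 = 40
X: 5·8 = 40 | 6·0+3·2+4·1+6·5 = 40
R: 5·8 = 40 | 6·0+3·4+4·7+6·0 = 40
L: 5·2 = 10 | 6·1+3·0+4·1+6·0 = 10
A: 5·8 = 40 | 6·0+3·4+4·4+6·2 = 40
gcd(5,6,3,4,6) = 1

Coefficients: [5, 6, 3, 4, 6]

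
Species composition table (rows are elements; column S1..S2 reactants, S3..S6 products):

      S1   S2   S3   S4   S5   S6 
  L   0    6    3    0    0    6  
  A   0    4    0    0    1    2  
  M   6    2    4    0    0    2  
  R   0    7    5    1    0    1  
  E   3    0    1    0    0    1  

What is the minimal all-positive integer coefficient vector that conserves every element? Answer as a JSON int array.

L: 1·0+2·6 = 12 | 2·3+3·0+6·0+1·6 = 12
A: 1·0+2·4 = 8 | 2·0+3·0+6·1+1·2 = 8
M: 1·6+2·2 = 10 | 2·4+3·0+6·0+1·2 = 10
R: 1·0+2·7 = 14 | 2·5+3·1+6·0+1·1 = 14
E: 1·3+2·0 = 3 | 2·1+3·0+6·0+1·1 = 3
gcd(1,2,2,3,6,1) = 1

Coefficients: [1, 2, 2, 3, 6, 1]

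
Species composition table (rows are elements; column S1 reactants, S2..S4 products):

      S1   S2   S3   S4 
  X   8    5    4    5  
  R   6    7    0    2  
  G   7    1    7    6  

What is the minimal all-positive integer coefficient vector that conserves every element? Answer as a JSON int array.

Coefficients: [3, 2, 1, 2]

X: 3·8 = 24 | 2·5+1·4+2·5 = 24
R: 3·6 = 18 | 2·7+1·0+2·2 = 18
G: 3·7 = 21 | 2·1+1·7+2·6 = 21
gcd(3,2,1,2) = 1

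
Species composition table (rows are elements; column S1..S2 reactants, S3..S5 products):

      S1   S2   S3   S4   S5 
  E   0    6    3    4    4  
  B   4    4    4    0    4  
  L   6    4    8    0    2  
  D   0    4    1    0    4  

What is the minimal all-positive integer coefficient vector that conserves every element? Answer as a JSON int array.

Coefficients: [3, 6, 4, 1, 5]

E: 3·0+6·6 = 36 | 4·3+1·4+5·4 = 36
B: 3·4+6·4 = 36 | 4·4+1·0+5·4 = 36
L: 3·6+6·4 = 42 | 4·8+1·0+5·2 = 42
D: 3·0+6·4 = 24 | 4·1+1·0+5·4 = 24
gcd(3,6,4,1,5) = 1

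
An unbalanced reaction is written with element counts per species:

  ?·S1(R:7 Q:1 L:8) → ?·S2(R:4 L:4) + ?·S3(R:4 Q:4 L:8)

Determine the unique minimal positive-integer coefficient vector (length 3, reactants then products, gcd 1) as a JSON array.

R: 4·7 = 28 | 6·4+1·4 = 28
Q: 4·1 = 4 | 6·0+1·4 = 4
L: 4·8 = 32 | 6·4+1·8 = 32
gcd(4,6,1) = 1

Coefficients: [4, 6, 1]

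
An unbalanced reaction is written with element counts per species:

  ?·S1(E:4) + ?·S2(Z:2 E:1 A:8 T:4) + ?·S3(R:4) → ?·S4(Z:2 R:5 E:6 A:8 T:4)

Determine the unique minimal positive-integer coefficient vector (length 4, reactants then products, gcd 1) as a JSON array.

Coefficients: [5, 4, 5, 4]

Z: 5·0+4·2+5·0 = 8 | 4·2 = 8
R: 5·0+4·0+5·4 = 20 | 4·5 = 20
E: 5·4+4·1+5·0 = 24 | 4·6 = 24
A: 5·0+4·8+5·0 = 32 | 4·8 = 32
T: 5·0+4·4+5·0 = 16 | 4·4 = 16
gcd(5,4,5,4) = 1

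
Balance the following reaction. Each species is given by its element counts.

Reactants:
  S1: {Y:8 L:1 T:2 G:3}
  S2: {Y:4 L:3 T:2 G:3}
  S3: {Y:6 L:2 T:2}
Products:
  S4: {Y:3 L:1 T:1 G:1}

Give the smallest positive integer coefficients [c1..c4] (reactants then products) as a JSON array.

Y: 1·8+1·4+1·6 = 18 | 6·3 = 18
L: 1·1+1·3+1·2 = 6 | 6·1 = 6
T: 1·2+1·2+1·2 = 6 | 6·1 = 6
G: 1·3+1·3+1·0 = 6 | 6·1 = 6
gcd(1,1,1,6) = 1

Coefficients: [1, 1, 1, 6]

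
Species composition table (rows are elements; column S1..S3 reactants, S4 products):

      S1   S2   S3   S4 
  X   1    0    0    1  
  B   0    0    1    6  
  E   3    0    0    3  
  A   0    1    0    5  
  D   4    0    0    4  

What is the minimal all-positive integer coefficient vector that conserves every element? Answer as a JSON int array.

Coefficients: [1, 5, 6, 1]

X: 1·1+5·0+6·0 = 1 | 1·1 = 1
B: 1·0+5·0+6·1 = 6 | 1·6 = 6
E: 1·3+5·0+6·0 = 3 | 1·3 = 3
A: 1·0+5·1+6·0 = 5 | 1·5 = 5
D: 1·4+5·0+6·0 = 4 | 1·4 = 4
gcd(1,5,6,1) = 1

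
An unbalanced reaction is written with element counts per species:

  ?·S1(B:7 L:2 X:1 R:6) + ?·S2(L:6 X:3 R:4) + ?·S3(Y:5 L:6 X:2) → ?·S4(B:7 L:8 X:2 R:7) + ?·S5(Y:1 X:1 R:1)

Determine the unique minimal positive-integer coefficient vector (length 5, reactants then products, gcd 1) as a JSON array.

Coefficients: [3, 2, 1, 3, 5]

Y: 3·0+2·0+1·5 = 5 | 3·0+5·1 = 5
B: 3·7+2·0+1·0 = 21 | 3·7+5·0 = 21
L: 3·2+2·6+1·6 = 24 | 3·8+5·0 = 24
X: 3·1+2·3+1·2 = 11 | 3·2+5·1 = 11
R: 3·6+2·4+1·0 = 26 | 3·7+5·1 = 26
gcd(3,2,1,3,5) = 1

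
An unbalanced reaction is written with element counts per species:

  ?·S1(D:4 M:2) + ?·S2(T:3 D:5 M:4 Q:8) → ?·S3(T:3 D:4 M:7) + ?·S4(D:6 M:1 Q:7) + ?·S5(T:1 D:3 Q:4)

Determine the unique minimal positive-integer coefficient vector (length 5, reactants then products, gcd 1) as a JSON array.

Coefficients: [6, 5, 4, 4, 3]

T: 6·0+5·3 = 15 | 4·3+4·0+3·1 = 15
D: 6·4+5·5 = 49 | 4·4+4·6+3·3 = 49
M: 6·2+5·4 = 32 | 4·7+4·1+3·0 = 32
Q: 6·0+5·8 = 40 | 4·0+4·7+3·4 = 40
gcd(6,5,4,4,3) = 1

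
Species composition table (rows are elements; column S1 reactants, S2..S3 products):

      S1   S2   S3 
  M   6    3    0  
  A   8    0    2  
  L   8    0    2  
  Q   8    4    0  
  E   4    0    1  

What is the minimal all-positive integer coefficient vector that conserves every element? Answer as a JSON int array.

M: 1·6 = 6 | 2·3+4·0 = 6
A: 1·8 = 8 | 2·0+4·2 = 8
L: 1·8 = 8 | 2·0+4·2 = 8
Q: 1·8 = 8 | 2·4+4·0 = 8
E: 1·4 = 4 | 2·0+4·1 = 4
gcd(1,2,4) = 1

Coefficients: [1, 2, 4]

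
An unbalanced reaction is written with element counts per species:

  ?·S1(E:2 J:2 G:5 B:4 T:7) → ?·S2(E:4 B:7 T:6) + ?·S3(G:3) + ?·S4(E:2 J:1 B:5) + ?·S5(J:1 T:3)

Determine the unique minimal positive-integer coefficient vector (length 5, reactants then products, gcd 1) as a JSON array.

E: 3·2 = 6 | 1·4+5·0+1·2+5·0 = 6
J: 3·2 = 6 | 1·0+5·0+1·1+5·1 = 6
G: 3·5 = 15 | 1·0+5·3+1·0+5·0 = 15
B: 3·4 = 12 | 1·7+5·0+1·5+5·0 = 12
T: 3·7 = 21 | 1·6+5·0+1·0+5·3 = 21
gcd(3,1,5,1,5) = 1

Coefficients: [3, 1, 5, 1, 5]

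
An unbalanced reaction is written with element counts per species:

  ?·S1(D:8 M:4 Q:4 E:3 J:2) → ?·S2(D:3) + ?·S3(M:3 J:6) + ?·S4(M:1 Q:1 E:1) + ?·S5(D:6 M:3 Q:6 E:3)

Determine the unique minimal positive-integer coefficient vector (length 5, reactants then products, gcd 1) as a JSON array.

D: 3·8 = 24 | 6·3+1·0+6·0+1·6 = 24
M: 3·4 = 12 | 6·0+1·3+6·1+1·3 = 12
Q: 3·4 = 12 | 6·0+1·0+6·1+1·6 = 12
E: 3·3 = 9 | 6·0+1·0+6·1+1·3 = 9
J: 3·2 = 6 | 6·0+1·6+6·0+1·0 = 6
gcd(3,6,1,6,1) = 1

Coefficients: [3, 6, 1, 6, 1]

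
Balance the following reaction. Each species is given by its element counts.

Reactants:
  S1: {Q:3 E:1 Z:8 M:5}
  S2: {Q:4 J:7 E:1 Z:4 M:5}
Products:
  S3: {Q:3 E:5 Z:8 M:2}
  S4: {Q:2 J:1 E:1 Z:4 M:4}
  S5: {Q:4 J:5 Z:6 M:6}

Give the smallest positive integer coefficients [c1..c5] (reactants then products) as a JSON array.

Coefficients: [3, 3, 1, 1, 4]

Q: 3·3+3·4 = 21 | 1·3+1·2+4·4 = 21
J: 3·0+3·7 = 21 | 1·0+1·1+4·5 = 21
E: 3·1+3·1 = 6 | 1·5+1·1+4·0 = 6
Z: 3·8+3·4 = 36 | 1·8+1·4+4·6 = 36
M: 3·5+3·5 = 30 | 1·2+1·4+4·6 = 30
gcd(3,3,1,1,4) = 1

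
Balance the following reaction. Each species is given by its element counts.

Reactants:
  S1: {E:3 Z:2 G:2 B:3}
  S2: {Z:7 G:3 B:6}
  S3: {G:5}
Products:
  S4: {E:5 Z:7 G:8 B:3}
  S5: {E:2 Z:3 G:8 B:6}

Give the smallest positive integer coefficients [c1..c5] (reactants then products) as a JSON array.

E: 3·3+1·0+3·0 = 9 | 1·5+2·2 = 9
Z: 3·2+1·7+3·0 = 13 | 1·7+2·3 = 13
G: 3·2+1·3+3·5 = 24 | 1·8+2·8 = 24
B: 3·3+1·6+3·0 = 15 | 1·3+2·6 = 15
gcd(3,1,3,1,2) = 1

Coefficients: [3, 1, 3, 1, 2]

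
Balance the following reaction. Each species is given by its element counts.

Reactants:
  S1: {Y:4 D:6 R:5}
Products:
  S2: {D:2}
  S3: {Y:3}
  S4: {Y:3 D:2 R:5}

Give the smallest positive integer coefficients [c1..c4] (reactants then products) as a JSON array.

Coefficients: [3, 6, 1, 3]

Y: 3·4 = 12 | 6·0+1·3+3·3 = 12
D: 3·6 = 18 | 6·2+1·0+3·2 = 18
R: 3·5 = 15 | 6·0+1·0+3·5 = 15
gcd(3,6,1,3) = 1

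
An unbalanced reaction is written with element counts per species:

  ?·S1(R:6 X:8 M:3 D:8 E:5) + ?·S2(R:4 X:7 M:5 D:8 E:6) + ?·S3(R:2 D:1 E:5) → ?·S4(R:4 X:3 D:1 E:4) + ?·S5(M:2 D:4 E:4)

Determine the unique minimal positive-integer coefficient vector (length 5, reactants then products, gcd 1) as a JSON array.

Coefficients: [1, 1, 5, 5, 4]

R: 1·6+1·4+5·2 = 20 | 5·4+4·0 = 20
X: 1·8+1·7+5·0 = 15 | 5·3+4·0 = 15
M: 1·3+1·5+5·0 = 8 | 5·0+4·2 = 8
D: 1·8+1·8+5·1 = 21 | 5·1+4·4 = 21
E: 1·5+1·6+5·5 = 36 | 5·4+4·4 = 36
gcd(1,1,5,5,4) = 1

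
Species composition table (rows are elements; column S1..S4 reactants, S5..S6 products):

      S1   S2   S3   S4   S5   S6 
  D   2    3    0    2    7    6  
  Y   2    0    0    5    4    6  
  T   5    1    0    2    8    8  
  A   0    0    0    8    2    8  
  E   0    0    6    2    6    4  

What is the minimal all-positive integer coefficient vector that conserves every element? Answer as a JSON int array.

Coefficients: [6, 6, 4, 2, 4, 1]

D: 6·2+6·3+4·0+2·2 = 34 | 4·7+1·6 = 34
Y: 6·2+6·0+4·0+2·5 = 22 | 4·4+1·6 = 22
T: 6·5+6·1+4·0+2·2 = 40 | 4·8+1·8 = 40
A: 6·0+6·0+4·0+2·8 = 16 | 4·2+1·8 = 16
E: 6·0+6·0+4·6+2·2 = 28 | 4·6+1·4 = 28
gcd(6,6,4,2,4,1) = 1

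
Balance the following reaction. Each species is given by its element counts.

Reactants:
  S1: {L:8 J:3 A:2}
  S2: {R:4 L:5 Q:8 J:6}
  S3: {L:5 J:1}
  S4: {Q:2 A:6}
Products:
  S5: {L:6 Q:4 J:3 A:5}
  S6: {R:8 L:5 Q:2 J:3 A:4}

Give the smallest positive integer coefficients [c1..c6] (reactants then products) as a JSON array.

Coefficients: [2, 2, 3, 5, 6, 1]

R: 2·0+2·4+3·0+5·0 = 8 | 6·0+1·8 = 8
L: 2·8+2·5+3·5+5·0 = 41 | 6·6+1·5 = 41
Q: 2·0+2·8+3·0+5·2 = 26 | 6·4+1·2 = 26
J: 2·3+2·6+3·1+5·0 = 21 | 6·3+1·3 = 21
A: 2·2+2·0+3·0+5·6 = 34 | 6·5+1·4 = 34
gcd(2,2,3,5,6,1) = 1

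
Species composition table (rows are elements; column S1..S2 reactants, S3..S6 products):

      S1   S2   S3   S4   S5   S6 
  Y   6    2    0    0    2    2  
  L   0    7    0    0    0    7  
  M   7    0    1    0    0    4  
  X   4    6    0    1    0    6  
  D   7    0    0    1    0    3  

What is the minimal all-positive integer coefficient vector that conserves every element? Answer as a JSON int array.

Y: 1·6+1·2 = 8 | 3·0+4·0+3·2+1·2 = 8
L: 1·0+1·7 = 7 | 3·0+4·0+3·0+1·7 = 7
M: 1·7+1·0 = 7 | 3·1+4·0+3·0+1·4 = 7
X: 1·4+1·6 = 10 | 3·0+4·1+3·0+1·6 = 10
D: 1·7+1·0 = 7 | 3·0+4·1+3·0+1·3 = 7
gcd(1,1,3,4,3,1) = 1

Coefficients: [1, 1, 3, 4, 3, 1]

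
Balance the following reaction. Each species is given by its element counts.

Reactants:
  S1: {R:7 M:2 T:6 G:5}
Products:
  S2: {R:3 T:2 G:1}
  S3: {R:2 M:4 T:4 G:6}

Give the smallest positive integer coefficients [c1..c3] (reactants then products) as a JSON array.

Coefficients: [2, 4, 1]

R: 2·7 = 14 | 4·3+1·2 = 14
M: 2·2 = 4 | 4·0+1·4 = 4
T: 2·6 = 12 | 4·2+1·4 = 12
G: 2·5 = 10 | 4·1+1·6 = 10
gcd(2,4,1) = 1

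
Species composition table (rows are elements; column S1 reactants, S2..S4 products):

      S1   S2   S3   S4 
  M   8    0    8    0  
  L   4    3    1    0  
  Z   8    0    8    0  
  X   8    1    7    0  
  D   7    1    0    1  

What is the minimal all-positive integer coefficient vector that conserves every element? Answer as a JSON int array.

Coefficients: [1, 1, 1, 6]

M: 1·8 = 8 | 1·0+1·8+6·0 = 8
L: 1·4 = 4 | 1·3+1·1+6·0 = 4
Z: 1·8 = 8 | 1·0+1·8+6·0 = 8
X: 1·8 = 8 | 1·1+1·7+6·0 = 8
D: 1·7 = 7 | 1·1+1·0+6·1 = 7
gcd(1,1,1,6) = 1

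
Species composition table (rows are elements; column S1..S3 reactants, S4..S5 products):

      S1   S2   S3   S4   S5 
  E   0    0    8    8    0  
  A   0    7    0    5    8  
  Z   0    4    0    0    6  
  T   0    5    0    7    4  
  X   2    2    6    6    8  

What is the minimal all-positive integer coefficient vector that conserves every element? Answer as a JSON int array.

E: 5·0+3·0+1·8 = 8 | 1·8+2·0 = 8
A: 5·0+3·7+1·0 = 21 | 1·5+2·8 = 21
Z: 5·0+3·4+1·0 = 12 | 1·0+2·6 = 12
T: 5·0+3·5+1·0 = 15 | 1·7+2·4 = 15
X: 5·2+3·2+1·6 = 22 | 1·6+2·8 = 22
gcd(5,3,1,1,2) = 1

Coefficients: [5, 3, 1, 1, 2]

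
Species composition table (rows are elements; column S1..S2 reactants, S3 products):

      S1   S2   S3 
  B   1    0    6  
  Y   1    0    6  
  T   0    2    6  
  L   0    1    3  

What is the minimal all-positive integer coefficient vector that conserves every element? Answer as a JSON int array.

B: 6·1+3·0 = 6 | 1·6 = 6
Y: 6·1+3·0 = 6 | 1·6 = 6
T: 6·0+3·2 = 6 | 1·6 = 6
L: 6·0+3·1 = 3 | 1·3 = 3
gcd(6,3,1) = 1

Coefficients: [6, 3, 1]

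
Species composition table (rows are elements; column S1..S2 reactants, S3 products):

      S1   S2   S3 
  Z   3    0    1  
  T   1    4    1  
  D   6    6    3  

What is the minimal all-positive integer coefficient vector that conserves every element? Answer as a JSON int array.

Coefficients: [2, 1, 6]

Z: 2·3+1·0 = 6 | 6·1 = 6
T: 2·1+1·4 = 6 | 6·1 = 6
D: 2·6+1·6 = 18 | 6·3 = 18
gcd(2,1,6) = 1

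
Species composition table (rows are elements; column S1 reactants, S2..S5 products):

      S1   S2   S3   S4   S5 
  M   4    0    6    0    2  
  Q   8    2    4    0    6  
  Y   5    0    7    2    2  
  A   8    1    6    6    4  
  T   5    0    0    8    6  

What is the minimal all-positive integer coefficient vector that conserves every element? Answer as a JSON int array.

Coefficients: [4, 6, 2, 1, 2]

M: 4·4 = 16 | 6·0+2·6+1·0+2·2 = 16
Q: 4·8 = 32 | 6·2+2·4+1·0+2·6 = 32
Y: 4·5 = 20 | 6·0+2·7+1·2+2·2 = 20
A: 4·8 = 32 | 6·1+2·6+1·6+2·4 = 32
T: 4·5 = 20 | 6·0+2·0+1·8+2·6 = 20
gcd(4,6,2,1,2) = 1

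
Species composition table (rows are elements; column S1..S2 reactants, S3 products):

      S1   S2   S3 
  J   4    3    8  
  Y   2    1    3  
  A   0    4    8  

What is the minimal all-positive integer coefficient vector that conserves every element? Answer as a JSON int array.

J: 1·4+4·3 = 16 | 2·8 = 16
Y: 1·2+4·1 = 6 | 2·3 = 6
A: 1·0+4·4 = 16 | 2·8 = 16
gcd(1,4,2) = 1

Coefficients: [1, 4, 2]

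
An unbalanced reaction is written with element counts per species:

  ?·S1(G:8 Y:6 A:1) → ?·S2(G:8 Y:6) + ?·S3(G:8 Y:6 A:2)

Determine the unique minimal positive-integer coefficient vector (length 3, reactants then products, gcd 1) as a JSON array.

Coefficients: [2, 1, 1]

G: 2·8 = 16 | 1·8+1·8 = 16
Y: 2·6 = 12 | 1·6+1·6 = 12
A: 2·1 = 2 | 1·0+1·2 = 2
gcd(2,1,1) = 1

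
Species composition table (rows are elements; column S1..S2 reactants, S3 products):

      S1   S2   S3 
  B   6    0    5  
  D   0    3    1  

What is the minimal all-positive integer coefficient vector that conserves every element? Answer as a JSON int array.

Coefficients: [5, 2, 6]

B: 5·6+2·0 = 30 | 6·5 = 30
D: 5·0+2·3 = 6 | 6·1 = 6
gcd(5,2,6) = 1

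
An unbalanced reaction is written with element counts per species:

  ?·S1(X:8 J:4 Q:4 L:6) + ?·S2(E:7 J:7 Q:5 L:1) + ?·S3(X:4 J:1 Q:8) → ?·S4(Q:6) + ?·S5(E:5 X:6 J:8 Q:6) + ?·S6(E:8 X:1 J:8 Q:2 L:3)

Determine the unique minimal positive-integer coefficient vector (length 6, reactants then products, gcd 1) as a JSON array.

Coefficients: [1, 6, 2, 5, 2, 4]

E: 1·0+6·7+2·0 = 42 | 5·0+2·5+4·8 = 42
X: 1·8+6·0+2·4 = 16 | 5·0+2·6+4·1 = 16
J: 1·4+6·7+2·1 = 48 | 5·0+2·8+4·8 = 48
Q: 1·4+6·5+2·8 = 50 | 5·6+2·6+4·2 = 50
L: 1·6+6·1+2·0 = 12 | 5·0+2·0+4·3 = 12
gcd(1,6,2,5,2,4) = 1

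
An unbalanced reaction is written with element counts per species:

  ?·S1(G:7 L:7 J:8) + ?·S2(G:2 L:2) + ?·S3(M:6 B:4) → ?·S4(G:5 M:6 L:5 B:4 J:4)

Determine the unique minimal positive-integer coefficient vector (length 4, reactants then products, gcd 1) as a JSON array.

G: 2·7+3·2+4·0 = 20 | 4·5 = 20
M: 2·0+3·0+4·6 = 24 | 4·6 = 24
L: 2·7+3·2+4·0 = 20 | 4·5 = 20
B: 2·0+3·0+4·4 = 16 | 4·4 = 16
J: 2·8+3·0+4·0 = 16 | 4·4 = 16
gcd(2,3,4,4) = 1

Coefficients: [2, 3, 4, 4]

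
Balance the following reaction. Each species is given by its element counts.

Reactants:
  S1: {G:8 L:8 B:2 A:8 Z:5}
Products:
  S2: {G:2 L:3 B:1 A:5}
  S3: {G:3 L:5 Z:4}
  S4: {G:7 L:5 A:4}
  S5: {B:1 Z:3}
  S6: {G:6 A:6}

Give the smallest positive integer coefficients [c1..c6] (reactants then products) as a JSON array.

Coefficients: [6, 6, 3, 3, 6, 1]

G: 6·8 = 48 | 6·2+3·3+3·7+6·0+1·6 = 48
L: 6·8 = 48 | 6·3+3·5+3·5+6·0+1·0 = 48
B: 6·2 = 12 | 6·1+3·0+3·0+6·1+1·0 = 12
A: 6·8 = 48 | 6·5+3·0+3·4+6·0+1·6 = 48
Z: 6·5 = 30 | 6·0+3·4+3·0+6·3+1·0 = 30
gcd(6,6,3,3,6,1) = 1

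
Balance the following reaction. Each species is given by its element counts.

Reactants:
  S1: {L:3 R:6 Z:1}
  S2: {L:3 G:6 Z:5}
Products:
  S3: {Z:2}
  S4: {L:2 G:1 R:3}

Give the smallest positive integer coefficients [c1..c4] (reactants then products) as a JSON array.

Coefficients: [3, 1, 4, 6]

L: 3·3+1·3 = 12 | 4·0+6·2 = 12
G: 3·0+1·6 = 6 | 4·0+6·1 = 6
R: 3·6+1·0 = 18 | 4·0+6·3 = 18
Z: 3·1+1·5 = 8 | 4·2+6·0 = 8
gcd(3,1,4,6) = 1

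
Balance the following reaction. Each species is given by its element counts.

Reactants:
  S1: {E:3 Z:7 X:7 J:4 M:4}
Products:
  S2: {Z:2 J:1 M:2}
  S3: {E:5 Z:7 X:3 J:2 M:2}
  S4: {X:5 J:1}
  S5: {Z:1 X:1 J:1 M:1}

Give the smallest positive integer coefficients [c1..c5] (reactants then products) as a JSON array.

Coefficients: [5, 4, 3, 4, 6]

E: 5·3 = 15 | 4·0+3·5+4·0+6·0 = 15
Z: 5·7 = 35 | 4·2+3·7+4·0+6·1 = 35
X: 5·7 = 35 | 4·0+3·3+4·5+6·1 = 35
J: 5·4 = 20 | 4·1+3·2+4·1+6·1 = 20
M: 5·4 = 20 | 4·2+3·2+4·0+6·1 = 20
gcd(5,4,3,4,6) = 1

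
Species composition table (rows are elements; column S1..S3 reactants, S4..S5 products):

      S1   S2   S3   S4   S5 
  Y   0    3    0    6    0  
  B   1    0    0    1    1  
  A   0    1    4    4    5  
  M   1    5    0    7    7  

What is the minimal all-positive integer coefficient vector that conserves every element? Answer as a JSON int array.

Y: 5·0+6·3+4·0 = 18 | 3·6+2·0 = 18
B: 5·1+6·0+4·0 = 5 | 3·1+2·1 = 5
A: 5·0+6·1+4·4 = 22 | 3·4+2·5 = 22
M: 5·1+6·5+4·0 = 35 | 3·7+2·7 = 35
gcd(5,6,4,3,2) = 1

Coefficients: [5, 6, 4, 3, 2]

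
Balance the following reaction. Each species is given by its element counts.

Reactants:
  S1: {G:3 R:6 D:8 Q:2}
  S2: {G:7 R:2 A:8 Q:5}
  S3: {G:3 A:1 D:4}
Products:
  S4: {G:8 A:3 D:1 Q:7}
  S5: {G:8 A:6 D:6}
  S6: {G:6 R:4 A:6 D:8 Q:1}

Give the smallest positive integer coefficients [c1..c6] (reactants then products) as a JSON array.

G: 1·3+3·7+6·3 = 42 | 2·8+1·8+3·6 = 42
R: 1·6+3·2+6·0 = 12 | 2·0+1·0+3·4 = 12
A: 1·0+3·8+6·1 = 30 | 2·3+1·6+3·6 = 30
D: 1·8+3·0+6·4 = 32 | 2·1+1·6+3·8 = 32
Q: 1·2+3·5+6·0 = 17 | 2·7+1·0+3·1 = 17
gcd(1,3,6,2,1,3) = 1

Coefficients: [1, 3, 6, 2, 1, 3]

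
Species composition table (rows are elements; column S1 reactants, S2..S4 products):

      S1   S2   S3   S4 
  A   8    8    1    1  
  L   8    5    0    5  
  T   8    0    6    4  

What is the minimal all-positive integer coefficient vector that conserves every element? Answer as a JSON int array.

A: 5·8 = 40 | 4·8+4·1+4·1 = 40
L: 5·8 = 40 | 4·5+4·0+4·5 = 40
T: 5·8 = 40 | 4·0+4·6+4·4 = 40
gcd(5,4,4,4) = 1

Coefficients: [5, 4, 4, 4]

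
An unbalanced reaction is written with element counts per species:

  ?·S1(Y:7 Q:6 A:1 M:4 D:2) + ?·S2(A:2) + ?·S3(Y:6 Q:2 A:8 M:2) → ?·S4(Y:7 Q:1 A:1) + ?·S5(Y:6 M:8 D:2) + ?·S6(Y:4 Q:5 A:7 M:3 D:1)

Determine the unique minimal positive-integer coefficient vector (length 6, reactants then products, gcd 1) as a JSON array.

Y: 4·7+1·0+5·6 = 58 | 4·7+1·6+6·4 = 58
Q: 4·6+1·0+5·2 = 34 | 4·1+1·0+6·5 = 34
A: 4·1+1·2+5·8 = 46 | 4·1+1·0+6·7 = 46
M: 4·4+1·0+5·2 = 26 | 4·0+1·8+6·3 = 26
D: 4·2+1·0+5·0 = 8 | 4·0+1·2+6·1 = 8
gcd(4,1,5,4,1,6) = 1

Coefficients: [4, 1, 5, 4, 1, 6]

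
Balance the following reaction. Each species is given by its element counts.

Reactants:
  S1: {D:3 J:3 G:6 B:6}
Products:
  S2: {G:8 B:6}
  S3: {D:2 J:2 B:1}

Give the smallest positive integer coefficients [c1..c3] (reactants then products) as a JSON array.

Coefficients: [4, 3, 6]

D: 4·3 = 12 | 3·0+6·2 = 12
J: 4·3 = 12 | 3·0+6·2 = 12
G: 4·6 = 24 | 3·8+6·0 = 24
B: 4·6 = 24 | 3·6+6·1 = 24
gcd(4,3,6) = 1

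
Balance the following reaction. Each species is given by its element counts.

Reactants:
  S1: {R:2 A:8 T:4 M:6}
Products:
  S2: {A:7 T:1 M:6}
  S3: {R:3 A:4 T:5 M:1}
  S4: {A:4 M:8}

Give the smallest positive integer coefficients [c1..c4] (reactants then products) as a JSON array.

Coefficients: [6, 4, 4, 1]

R: 6·2 = 12 | 4·0+4·3+1·0 = 12
A: 6·8 = 48 | 4·7+4·4+1·4 = 48
T: 6·4 = 24 | 4·1+4·5+1·0 = 24
M: 6·6 = 36 | 4·6+4·1+1·8 = 36
gcd(6,4,4,1) = 1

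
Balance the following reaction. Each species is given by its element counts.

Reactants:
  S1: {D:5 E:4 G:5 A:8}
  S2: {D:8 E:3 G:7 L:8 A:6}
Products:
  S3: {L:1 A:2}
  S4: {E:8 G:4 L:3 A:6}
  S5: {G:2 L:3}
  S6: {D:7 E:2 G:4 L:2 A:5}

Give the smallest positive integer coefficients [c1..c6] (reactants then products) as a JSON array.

Coefficients: [2, 4, 2, 1, 5, 6]

D: 2·5+4·8 = 42 | 2·0+1·0+5·0+6·7 = 42
E: 2·4+4·3 = 20 | 2·0+1·8+5·0+6·2 = 20
G: 2·5+4·7 = 38 | 2·0+1·4+5·2+6·4 = 38
L: 2·0+4·8 = 32 | 2·1+1·3+5·3+6·2 = 32
A: 2·8+4·6 = 40 | 2·2+1·6+5·0+6·5 = 40
gcd(2,4,2,1,5,6) = 1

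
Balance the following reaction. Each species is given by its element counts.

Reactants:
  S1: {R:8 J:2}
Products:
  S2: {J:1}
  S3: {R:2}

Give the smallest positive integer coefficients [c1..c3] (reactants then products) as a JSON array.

Coefficients: [1, 2, 4]

R: 1·8 = 8 | 2·0+4·2 = 8
J: 1·2 = 2 | 2·1+4·0 = 2
gcd(1,2,4) = 1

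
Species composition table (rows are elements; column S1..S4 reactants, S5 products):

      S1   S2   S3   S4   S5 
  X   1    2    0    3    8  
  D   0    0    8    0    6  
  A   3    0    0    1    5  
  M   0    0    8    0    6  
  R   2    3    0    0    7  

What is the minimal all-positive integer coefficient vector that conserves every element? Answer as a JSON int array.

Coefficients: [5, 6, 3, 5, 4]

X: 5·1+6·2+3·0+5·3 = 32 | 4·8 = 32
D: 5·0+6·0+3·8+5·0 = 24 | 4·6 = 24
A: 5·3+6·0+3·0+5·1 = 20 | 4·5 = 20
M: 5·0+6·0+3·8+5·0 = 24 | 4·6 = 24
R: 5·2+6·3+3·0+5·0 = 28 | 4·7 = 28
gcd(5,6,3,5,4) = 1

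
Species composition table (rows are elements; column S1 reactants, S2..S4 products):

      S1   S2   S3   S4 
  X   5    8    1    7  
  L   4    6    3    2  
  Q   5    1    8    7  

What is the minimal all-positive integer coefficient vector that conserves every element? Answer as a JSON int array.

Coefficients: [5, 2, 2, 1]

X: 5·5 = 25 | 2·8+2·1+1·7 = 25
L: 5·4 = 20 | 2·6+2·3+1·2 = 20
Q: 5·5 = 25 | 2·1+2·8+1·7 = 25
gcd(5,2,2,1) = 1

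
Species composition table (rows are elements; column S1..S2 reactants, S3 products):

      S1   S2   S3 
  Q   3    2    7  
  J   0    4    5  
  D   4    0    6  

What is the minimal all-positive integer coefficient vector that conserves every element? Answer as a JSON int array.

Coefficients: [6, 5, 4]

Q: 6·3+5·2 = 28 | 4·7 = 28
J: 6·0+5·4 = 20 | 4·5 = 20
D: 6·4+5·0 = 24 | 4·6 = 24
gcd(6,5,4) = 1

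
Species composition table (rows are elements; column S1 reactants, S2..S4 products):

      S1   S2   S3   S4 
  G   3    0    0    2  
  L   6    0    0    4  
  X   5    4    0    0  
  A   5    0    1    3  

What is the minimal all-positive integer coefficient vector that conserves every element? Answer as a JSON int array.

Coefficients: [4, 5, 2, 6]

G: 4·3 = 12 | 5·0+2·0+6·2 = 12
L: 4·6 = 24 | 5·0+2·0+6·4 = 24
X: 4·5 = 20 | 5·4+2·0+6·0 = 20
A: 4·5 = 20 | 5·0+2·1+6·3 = 20
gcd(4,5,2,6) = 1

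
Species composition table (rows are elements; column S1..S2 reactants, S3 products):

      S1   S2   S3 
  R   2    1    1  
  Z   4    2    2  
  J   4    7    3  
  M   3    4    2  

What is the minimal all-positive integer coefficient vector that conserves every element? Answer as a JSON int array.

Coefficients: [2, 1, 5]

R: 2·2+1·1 = 5 | 5·1 = 5
Z: 2·4+1·2 = 10 | 5·2 = 10
J: 2·4+1·7 = 15 | 5·3 = 15
M: 2·3+1·4 = 10 | 5·2 = 10
gcd(2,1,5) = 1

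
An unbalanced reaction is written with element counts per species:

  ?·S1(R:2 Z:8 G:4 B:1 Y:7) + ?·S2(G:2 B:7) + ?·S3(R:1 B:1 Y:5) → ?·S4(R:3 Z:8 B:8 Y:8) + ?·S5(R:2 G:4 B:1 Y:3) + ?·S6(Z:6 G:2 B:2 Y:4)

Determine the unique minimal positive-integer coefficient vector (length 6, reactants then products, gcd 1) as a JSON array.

R: 4·2+2·0+1·1 = 9 | 1·3+3·2+4·0 = 9
Z: 4·8+2·0+1·0 = 32 | 1·8+3·0+4·6 = 32
G: 4·4+2·2+1·0 = 20 | 1·0+3·4+4·2 = 20
B: 4·1+2·7+1·1 = 19 | 1·8+3·1+4·2 = 19
Y: 4·7+2·0+1·5 = 33 | 1·8+3·3+4·4 = 33
gcd(4,2,1,1,3,4) = 1

Coefficients: [4, 2, 1, 1, 3, 4]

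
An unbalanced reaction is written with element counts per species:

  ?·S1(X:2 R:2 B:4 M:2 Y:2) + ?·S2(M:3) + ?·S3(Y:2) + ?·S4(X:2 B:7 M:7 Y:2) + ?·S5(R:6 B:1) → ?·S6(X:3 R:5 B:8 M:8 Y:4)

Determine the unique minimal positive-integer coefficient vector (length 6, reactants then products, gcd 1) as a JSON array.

X: 6·2+5·0+3·0+3·2+3·0 = 18 | 6·3 = 18
R: 6·2+5·0+3·0+3·0+3·6 = 30 | 6·5 = 30
B: 6·4+5·0+3·0+3·7+3·1 = 48 | 6·8 = 48
M: 6·2+5·3+3·0+3·7+3·0 = 48 | 6·8 = 48
Y: 6·2+5·0+3·2+3·2+3·0 = 24 | 6·4 = 24
gcd(6,5,3,3,3,6) = 1

Coefficients: [6, 5, 3, 3, 3, 6]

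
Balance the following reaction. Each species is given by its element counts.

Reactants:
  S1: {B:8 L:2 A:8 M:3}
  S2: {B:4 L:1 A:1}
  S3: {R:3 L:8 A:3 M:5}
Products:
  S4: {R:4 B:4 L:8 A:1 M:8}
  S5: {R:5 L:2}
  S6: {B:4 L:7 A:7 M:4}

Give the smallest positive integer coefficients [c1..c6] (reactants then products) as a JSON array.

R: 2·0+3·0+6·3 = 18 | 2·4+2·5+5·0 = 18
B: 2·8+3·4+6·0 = 28 | 2·4+2·0+5·4 = 28
L: 2·2+3·1+6·8 = 55 | 2·8+2·2+5·7 = 55
A: 2·8+3·1+6·3 = 37 | 2·1+2·0+5·7 = 37
M: 2·3+3·0+6·5 = 36 | 2·8+2·0+5·4 = 36
gcd(2,3,6,2,2,5) = 1

Coefficients: [2, 3, 6, 2, 2, 5]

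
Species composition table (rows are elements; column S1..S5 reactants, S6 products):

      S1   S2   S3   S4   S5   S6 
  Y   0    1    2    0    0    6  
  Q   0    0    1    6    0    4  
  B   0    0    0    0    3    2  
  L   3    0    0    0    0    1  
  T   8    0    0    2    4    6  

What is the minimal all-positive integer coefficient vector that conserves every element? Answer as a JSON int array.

Coefficients: [1, 6, 6, 1, 2, 3]

Y: 1·0+6·1+6·2+1·0+2·0 = 18 | 3·6 = 18
Q: 1·0+6·0+6·1+1·6+2·0 = 12 | 3·4 = 12
B: 1·0+6·0+6·0+1·0+2·3 = 6 | 3·2 = 6
L: 1·3+6·0+6·0+1·0+2·0 = 3 | 3·1 = 3
T: 1·8+6·0+6·0+1·2+2·4 = 18 | 3·6 = 18
gcd(1,6,6,1,2,3) = 1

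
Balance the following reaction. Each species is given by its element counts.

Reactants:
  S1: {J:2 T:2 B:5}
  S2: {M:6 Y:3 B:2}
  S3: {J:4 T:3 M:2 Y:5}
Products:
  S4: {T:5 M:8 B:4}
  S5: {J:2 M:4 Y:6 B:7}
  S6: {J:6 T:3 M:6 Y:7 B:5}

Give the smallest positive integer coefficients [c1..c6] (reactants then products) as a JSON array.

J: 5·2+6·0+3·4 = 22 | 2·0+2·2+3·6 = 22
T: 5·2+6·0+3·3 = 19 | 2·5+2·0+3·3 = 19
M: 5·0+6·6+3·2 = 42 | 2·8+2·4+3·6 = 42
Y: 5·0+6·3+3·5 = 33 | 2·0+2·6+3·7 = 33
B: 5·5+6·2+3·0 = 37 | 2·4+2·7+3·5 = 37
gcd(5,6,3,2,2,3) = 1

Coefficients: [5, 6, 3, 2, 2, 3]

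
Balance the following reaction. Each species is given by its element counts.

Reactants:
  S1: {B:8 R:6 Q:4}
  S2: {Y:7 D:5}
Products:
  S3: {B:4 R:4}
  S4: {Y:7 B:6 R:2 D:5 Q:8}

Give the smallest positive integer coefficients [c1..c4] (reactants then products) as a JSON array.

Y: 4·0+2·7 = 14 | 5·0+2·7 = 14
B: 4·8+2·0 = 32 | 5·4+2·6 = 32
R: 4·6+2·0 = 24 | 5·4+2·2 = 24
D: 4·0+2·5 = 10 | 5·0+2·5 = 10
Q: 4·4+2·0 = 16 | 5·0+2·8 = 16
gcd(4,2,5,2) = 1

Coefficients: [4, 2, 5, 2]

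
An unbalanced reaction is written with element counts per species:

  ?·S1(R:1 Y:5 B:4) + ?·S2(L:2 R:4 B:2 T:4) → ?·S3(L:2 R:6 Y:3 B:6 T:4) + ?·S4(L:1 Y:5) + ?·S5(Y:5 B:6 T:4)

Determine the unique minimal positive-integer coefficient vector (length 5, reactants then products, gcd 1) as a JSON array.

L: 6·0+6·2 = 12 | 5·2+2·1+1·0 = 12
R: 6·1+6·4 = 30 | 5·6+2·0+1·0 = 30
Y: 6·5+6·0 = 30 | 5·3+2·5+1·5 = 30
B: 6·4+6·2 = 36 | 5·6+2·0+1·6 = 36
T: 6·0+6·4 = 24 | 5·4+2·0+1·4 = 24
gcd(6,6,5,2,1) = 1

Coefficients: [6, 6, 5, 2, 1]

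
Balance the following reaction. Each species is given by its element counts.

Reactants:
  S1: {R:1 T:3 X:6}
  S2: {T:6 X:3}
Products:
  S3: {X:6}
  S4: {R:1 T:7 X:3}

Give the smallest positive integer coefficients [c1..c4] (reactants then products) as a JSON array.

R: 6·1+4·0 = 6 | 5·0+6·1 = 6
T: 6·3+4·6 = 42 | 5·0+6·7 = 42
X: 6·6+4·3 = 48 | 5·6+6·3 = 48
gcd(6,4,5,6) = 1

Coefficients: [6, 4, 5, 6]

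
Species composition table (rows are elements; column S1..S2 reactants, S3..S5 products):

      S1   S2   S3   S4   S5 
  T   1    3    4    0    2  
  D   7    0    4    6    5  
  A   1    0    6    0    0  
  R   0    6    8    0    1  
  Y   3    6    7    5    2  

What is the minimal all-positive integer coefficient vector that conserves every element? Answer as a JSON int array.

T: 6·1+2·3 = 12 | 1·4+3·0+4·2 = 12
D: 6·7+2·0 = 42 | 1·4+3·6+4·5 = 42
A: 6·1+2·0 = 6 | 1·6+3·0+4·0 = 6
R: 6·0+2·6 = 12 | 1·8+3·0+4·1 = 12
Y: 6·3+2·6 = 30 | 1·7+3·5+4·2 = 30
gcd(6,2,1,3,4) = 1

Coefficients: [6, 2, 1, 3, 4]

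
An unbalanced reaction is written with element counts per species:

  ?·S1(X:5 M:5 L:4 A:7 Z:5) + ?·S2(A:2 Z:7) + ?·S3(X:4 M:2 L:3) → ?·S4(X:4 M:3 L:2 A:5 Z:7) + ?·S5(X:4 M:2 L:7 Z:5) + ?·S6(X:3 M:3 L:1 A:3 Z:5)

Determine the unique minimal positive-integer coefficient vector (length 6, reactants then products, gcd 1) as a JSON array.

X: 3·5+6·0+5·4 = 35 | 6·4+2·4+1·3 = 35
M: 3·5+6·0+5·2 = 25 | 6·3+2·2+1·3 = 25
L: 3·4+6·0+5·3 = 27 | 6·2+2·7+1·1 = 27
A: 3·7+6·2+5·0 = 33 | 6·5+2·0+1·3 = 33
Z: 3·5+6·7+5·0 = 57 | 6·7+2·5+1·5 = 57
gcd(3,6,5,6,2,1) = 1

Coefficients: [3, 6, 5, 6, 2, 1]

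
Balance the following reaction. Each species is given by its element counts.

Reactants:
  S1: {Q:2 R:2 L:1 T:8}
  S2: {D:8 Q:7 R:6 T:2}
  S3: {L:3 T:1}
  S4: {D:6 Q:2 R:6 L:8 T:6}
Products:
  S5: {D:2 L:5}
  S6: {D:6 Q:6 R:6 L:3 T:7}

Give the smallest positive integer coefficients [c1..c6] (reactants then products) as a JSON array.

Coefficients: [3, 4, 4, 1, 1, 6]

D: 3·0+4·8+4·0+1·6 = 38 | 1·2+6·6 = 38
Q: 3·2+4·7+4·0+1·2 = 36 | 1·0+6·6 = 36
R: 3·2+4·6+4·0+1·6 = 36 | 1·0+6·6 = 36
L: 3·1+4·0+4·3+1·8 = 23 | 1·5+6·3 = 23
T: 3·8+4·2+4·1+1·6 = 42 | 1·0+6·7 = 42
gcd(3,4,4,1,1,6) = 1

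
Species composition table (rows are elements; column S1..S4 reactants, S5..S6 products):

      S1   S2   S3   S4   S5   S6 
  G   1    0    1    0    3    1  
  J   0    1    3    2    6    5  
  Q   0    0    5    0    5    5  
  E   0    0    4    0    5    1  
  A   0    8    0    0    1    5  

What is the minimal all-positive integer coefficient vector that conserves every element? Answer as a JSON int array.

G: 6·1+1·0+4·1+5·0 = 10 | 3·3+1·1 = 10
J: 6·0+1·1+4·3+5·2 = 23 | 3·6+1·5 = 23
Q: 6·0+1·0+4·5+5·0 = 20 | 3·5+1·5 = 20
E: 6·0+1·0+4·4+5·0 = 16 | 3·5+1·1 = 16
A: 6·0+1·8+4·0+5·0 = 8 | 3·1+1·5 = 8
gcd(6,1,4,5,3,1) = 1

Coefficients: [6, 1, 4, 5, 3, 1]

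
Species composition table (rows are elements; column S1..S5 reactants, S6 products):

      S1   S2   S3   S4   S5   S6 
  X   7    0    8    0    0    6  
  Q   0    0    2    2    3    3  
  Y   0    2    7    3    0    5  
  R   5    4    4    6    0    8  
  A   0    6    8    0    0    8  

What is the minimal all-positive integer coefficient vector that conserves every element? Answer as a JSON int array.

Coefficients: [2, 4, 2, 1, 3, 5]

X: 2·7+4·0+2·8+1·0+3·0 = 30 | 5·6 = 30
Q: 2·0+4·0+2·2+1·2+3·3 = 15 | 5·3 = 15
Y: 2·0+4·2+2·7+1·3+3·0 = 25 | 5·5 = 25
R: 2·5+4·4+2·4+1·6+3·0 = 40 | 5·8 = 40
A: 2·0+4·6+2·8+1·0+3·0 = 40 | 5·8 = 40
gcd(2,4,2,1,3,5) = 1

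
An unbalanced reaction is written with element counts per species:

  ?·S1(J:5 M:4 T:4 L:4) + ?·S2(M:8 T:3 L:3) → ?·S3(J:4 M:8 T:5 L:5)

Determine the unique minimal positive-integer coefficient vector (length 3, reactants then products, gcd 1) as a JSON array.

J: 4·5+3·0 = 20 | 5·4 = 20
M: 4·4+3·8 = 40 | 5·8 = 40
T: 4·4+3·3 = 25 | 5·5 = 25
L: 4·4+3·3 = 25 | 5·5 = 25
gcd(4,3,5) = 1

Coefficients: [4, 3, 5]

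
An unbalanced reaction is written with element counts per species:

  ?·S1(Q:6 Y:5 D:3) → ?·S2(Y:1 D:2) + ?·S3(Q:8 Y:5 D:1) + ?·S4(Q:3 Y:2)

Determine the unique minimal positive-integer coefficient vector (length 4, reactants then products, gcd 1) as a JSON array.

Coefficients: [5, 6, 3, 2]

Q: 5·6 = 30 | 6·0+3·8+2·3 = 30
Y: 5·5 = 25 | 6·1+3·5+2·2 = 25
D: 5·3 = 15 | 6·2+3·1+2·0 = 15
gcd(5,6,3,2) = 1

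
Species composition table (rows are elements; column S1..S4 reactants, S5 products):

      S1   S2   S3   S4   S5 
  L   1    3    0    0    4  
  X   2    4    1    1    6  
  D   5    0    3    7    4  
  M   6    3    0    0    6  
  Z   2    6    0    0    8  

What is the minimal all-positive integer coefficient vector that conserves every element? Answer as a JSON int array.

L: 2·1+6·3+1·0+1·0 = 20 | 5·4 = 20
X: 2·2+6·4+1·1+1·1 = 30 | 5·6 = 30
D: 2·5+6·0+1·3+1·7 = 20 | 5·4 = 20
M: 2·6+6·3+1·0+1·0 = 30 | 5·6 = 30
Z: 2·2+6·6+1·0+1·0 = 40 | 5·8 = 40
gcd(2,6,1,1,5) = 1

Coefficients: [2, 6, 1, 1, 5]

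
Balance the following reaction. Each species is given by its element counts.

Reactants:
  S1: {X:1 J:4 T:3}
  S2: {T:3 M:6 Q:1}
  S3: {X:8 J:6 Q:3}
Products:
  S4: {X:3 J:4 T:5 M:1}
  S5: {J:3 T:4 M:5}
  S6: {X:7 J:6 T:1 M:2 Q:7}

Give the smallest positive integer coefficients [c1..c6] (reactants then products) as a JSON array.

Coefficients: [5, 4, 1, 2, 4, 1]

X: 5·1+4·0+1·8 = 13 | 2·3+4·0+1·7 = 13
J: 5·4+4·0+1·6 = 26 | 2·4+4·3+1·6 = 26
T: 5·3+4·3+1·0 = 27 | 2·5+4·4+1·1 = 27
M: 5·0+4·6+1·0 = 24 | 2·1+4·5+1·2 = 24
Q: 5·0+4·1+1·3 = 7 | 2·0+4·0+1·7 = 7
gcd(5,4,1,2,4,1) = 1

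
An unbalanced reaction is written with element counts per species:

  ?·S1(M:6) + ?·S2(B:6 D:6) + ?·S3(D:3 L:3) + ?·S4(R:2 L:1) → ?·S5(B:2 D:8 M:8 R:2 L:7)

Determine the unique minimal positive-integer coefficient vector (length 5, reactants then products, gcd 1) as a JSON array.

B: 4·0+1·6+6·0+3·0 = 6 | 3·2 = 6
D: 4·0+1·6+6·3+3·0 = 24 | 3·8 = 24
M: 4·6+1·0+6·0+3·0 = 24 | 3·8 = 24
R: 4·0+1·0+6·0+3·2 = 6 | 3·2 = 6
L: 4·0+1·0+6·3+3·1 = 21 | 3·7 = 21
gcd(4,1,6,3,3) = 1

Coefficients: [4, 1, 6, 3, 3]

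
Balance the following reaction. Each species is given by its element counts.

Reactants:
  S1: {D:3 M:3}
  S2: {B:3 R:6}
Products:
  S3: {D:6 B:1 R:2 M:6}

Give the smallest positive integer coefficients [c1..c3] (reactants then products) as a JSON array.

D: 6·3+1·0 = 18 | 3·6 = 18
B: 6·0+1·3 = 3 | 3·1 = 3
R: 6·0+1·6 = 6 | 3·2 = 6
M: 6·3+1·0 = 18 | 3·6 = 18
gcd(6,1,3) = 1

Coefficients: [6, 1, 3]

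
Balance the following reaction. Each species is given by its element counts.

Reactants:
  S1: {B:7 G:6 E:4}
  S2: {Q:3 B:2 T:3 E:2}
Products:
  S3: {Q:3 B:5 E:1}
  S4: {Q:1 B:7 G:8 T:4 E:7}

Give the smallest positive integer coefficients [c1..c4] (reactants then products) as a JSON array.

Q: 4·0+4·3 = 12 | 3·3+3·1 = 12
B: 4·7+4·2 = 36 | 3·5+3·7 = 36
G: 4·6+4·0 = 24 | 3·0+3·8 = 24
T: 4·0+4·3 = 12 | 3·0+3·4 = 12
E: 4·4+4·2 = 24 | 3·1+3·7 = 24
gcd(4,4,3,3) = 1

Coefficients: [4, 4, 3, 3]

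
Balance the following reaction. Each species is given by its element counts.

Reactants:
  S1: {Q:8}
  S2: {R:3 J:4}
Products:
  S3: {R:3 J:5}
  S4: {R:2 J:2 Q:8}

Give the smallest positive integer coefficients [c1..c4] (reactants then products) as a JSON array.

Coefficients: [3, 4, 2, 3]

R: 3·0+4·3 = 12 | 2·3+3·2 = 12
J: 3·0+4·4 = 16 | 2·5+3·2 = 16
Q: 3·8+4·0 = 24 | 2·0+3·8 = 24
gcd(3,4,2,3) = 1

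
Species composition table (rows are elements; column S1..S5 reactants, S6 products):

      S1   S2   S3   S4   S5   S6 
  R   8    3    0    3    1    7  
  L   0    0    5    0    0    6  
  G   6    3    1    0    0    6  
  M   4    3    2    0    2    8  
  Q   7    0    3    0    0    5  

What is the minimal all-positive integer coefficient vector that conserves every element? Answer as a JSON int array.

R: 1·8+6·3+6·0+2·3+3·1 = 35 | 5·7 = 35
L: 1·0+6·0+6·5+2·0+3·0 = 30 | 5·6 = 30
G: 1·6+6·3+6·1+2·0+3·0 = 30 | 5·6 = 30
M: 1·4+6·3+6·2+2·0+3·2 = 40 | 5·8 = 40
Q: 1·7+6·0+6·3+2·0+3·0 = 25 | 5·5 = 25
gcd(1,6,6,2,3,5) = 1

Coefficients: [1, 6, 6, 2, 3, 5]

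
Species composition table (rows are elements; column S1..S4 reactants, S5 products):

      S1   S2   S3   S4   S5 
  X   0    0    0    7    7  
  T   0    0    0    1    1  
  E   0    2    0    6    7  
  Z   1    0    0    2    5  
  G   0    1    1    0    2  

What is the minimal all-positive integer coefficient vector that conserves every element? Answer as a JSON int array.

Coefficients: [6, 1, 3, 2, 2]

X: 6·0+1·0+3·0+2·7 = 14 | 2·7 = 14
T: 6·0+1·0+3·0+2·1 = 2 | 2·1 = 2
E: 6·0+1·2+3·0+2·6 = 14 | 2·7 = 14
Z: 6·1+1·0+3·0+2·2 = 10 | 2·5 = 10
G: 6·0+1·1+3·1+2·0 = 4 | 2·2 = 4
gcd(6,1,3,2,2) = 1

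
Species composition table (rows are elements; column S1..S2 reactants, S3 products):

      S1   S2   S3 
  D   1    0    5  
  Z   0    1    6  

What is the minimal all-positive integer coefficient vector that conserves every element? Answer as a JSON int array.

D: 5·1+6·0 = 5 | 1·5 = 5
Z: 5·0+6·1 = 6 | 1·6 = 6
gcd(5,6,1) = 1

Coefficients: [5, 6, 1]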